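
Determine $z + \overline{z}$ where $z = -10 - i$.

z + conjugate(z) = (a + bi) + (a - bi) = 2a
= 2 * (-10) = -20


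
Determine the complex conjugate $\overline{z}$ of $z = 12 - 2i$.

If z = a + bi, then conjugate(z) = a - bi
conjugate(12 - 2i) = 12 + 2i


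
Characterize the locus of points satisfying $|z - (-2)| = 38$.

|z - z0| = r describes a circle centered at z0 with radius r
Here z0 = -2 and r = 38
Locus: Circle centered at (-2, 0) with radius 38


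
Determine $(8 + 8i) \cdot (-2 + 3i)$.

(a1*a2 - b1*b2) + (a1*b2 + b1*a2)i
= (-16 - 24) + (24 + (-16))i
= -40 + 8i


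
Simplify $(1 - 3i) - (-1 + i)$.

(1 - (-1)) + (-3 - 1)i = 2 - 4i


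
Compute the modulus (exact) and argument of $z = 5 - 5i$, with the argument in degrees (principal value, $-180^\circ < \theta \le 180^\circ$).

|z| = sqrt(5^2 + (-5)^2) = sqrt(50)
arg(z) = arctan(b/a) = arctan(-5/5) (quadrant-adjusted) = -45°


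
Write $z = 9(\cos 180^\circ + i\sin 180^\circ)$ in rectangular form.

a = r cos θ = 9 * -1 = -9
b = r sin θ = 9 * 0 = 0
z = -9


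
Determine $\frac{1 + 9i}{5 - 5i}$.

Multiply numerator and denominator by conjugate (5 + 5i):
= (1 + 9i)(5 + 5i) / (5^2 + (-5)^2)
= (-40 + 50i) / 50
Divide through by 10: (-4 + 5i) / 5
= -4/5 + i


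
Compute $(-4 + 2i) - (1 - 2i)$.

(-4 - 1) + (2 - (-2))i = -5 + 4i


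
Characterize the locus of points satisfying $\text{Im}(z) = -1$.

Im(z) = y where z = x + yi; the equation y = -1 is satisfied by all points with that y-coordinate
Locus: Horizontal line y = -1


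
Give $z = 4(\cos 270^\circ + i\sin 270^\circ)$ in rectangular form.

a = r cos θ = 4 * 0 = 0
b = r sin θ = 4 * -1 = -4
z = -4i


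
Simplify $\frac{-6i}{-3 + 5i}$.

Multiply numerator and denominator by conjugate (-3 - 5i):
= (-6i)(-3 - 5i) / ((-3)^2 + 5^2)
= (-30 + 18i) / 34
Divide through by 2: (-15 + 9i) / 17
= -15/17 + (9/17)i


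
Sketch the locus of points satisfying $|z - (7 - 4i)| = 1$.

|z - z0| = r describes a circle centered at z0 with radius r
Here z0 = 7 - 4i and r = 1
Locus: Circle centered at (7, -4) with radius 1


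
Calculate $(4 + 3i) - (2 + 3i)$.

(4 - 2) + (3 - 3)i = 2


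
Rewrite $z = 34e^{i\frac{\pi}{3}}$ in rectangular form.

a = r cos θ = 34 * 1/2 = 17
b = r sin θ = 34 * sqrt(3)/2 = 17*sqrt(3)
z = 17 + 17*sqrt(3)i


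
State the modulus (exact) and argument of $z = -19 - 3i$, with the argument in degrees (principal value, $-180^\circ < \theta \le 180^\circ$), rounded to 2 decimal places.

|z| = sqrt((-19)^2 + (-3)^2) = sqrt(370)
arg(z) = arctan(b/a) = arctan(-3/-19) (quadrant-adjusted) = -171.03°


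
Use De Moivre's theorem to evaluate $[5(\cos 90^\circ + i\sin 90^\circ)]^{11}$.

By De Moivre: z^n = r^n(cos(nθ) + i sin(nθ))
= 5^11(cos(11*90°) + i sin(11*90°))
= 48828125(cos 270° + i sin 270°)
= -48828125i


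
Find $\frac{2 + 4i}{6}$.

Divisor is real, so divide each part by 6:
= 1/3 + (2/3)i


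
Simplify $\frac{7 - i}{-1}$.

Divisor is real, so divide each part by -1:
= -7 + i


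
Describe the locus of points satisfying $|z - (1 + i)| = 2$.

|z - z0| = r describes a circle centered at z0 with radius r
Here z0 = 1 + i and r = 2
Locus: Circle centered at (1, 1) with radius 2


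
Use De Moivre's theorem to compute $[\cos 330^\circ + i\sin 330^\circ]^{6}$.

By De Moivre: z^n = r^n(cos(nθ) + i sin(nθ))
= 1^6(cos(6*330°) + i sin(6*330°))
= 1(cos 180° + i sin 180°)
= -1


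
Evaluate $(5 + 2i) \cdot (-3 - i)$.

(a1*a2 - b1*b2) + (a1*b2 + b1*a2)i
= (-15 - (-2)) + (-5 + (-6))i
= -13 - 11i


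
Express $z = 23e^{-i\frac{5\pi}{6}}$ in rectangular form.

a = r cos θ = 23 * -sqrt(3)/2 = -23*sqrt(3)/2
b = r sin θ = 23 * -1/2 = -23/2
z = -23*sqrt(3)/2 - (23/2)i


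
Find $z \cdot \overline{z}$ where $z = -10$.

z * conjugate(z) = |z|^2 = a^2 + b^2
= (-10)^2 + 0^2 = 100


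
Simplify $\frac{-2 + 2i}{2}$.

Divisor is real, so divide each part by 2:
= -1 + i


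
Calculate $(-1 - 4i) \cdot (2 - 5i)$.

(a1*a2 - b1*b2) + (a1*b2 + b1*a2)i
= (-2 - 20) + (5 + (-8))i
= -22 - 3i


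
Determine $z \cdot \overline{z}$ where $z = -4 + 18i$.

z * conjugate(z) = |z|^2 = a^2 + b^2
= (-4)^2 + 18^2 = 340


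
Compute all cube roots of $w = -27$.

|w| = 27, arg(w) = 180°
Root modulus = 27^(1/3) = 3
Root arguments: θ_k = (180° + 360°k)/3 for k = 0, 1, ..., 2
Roots: 3/2 + (3*sqrt(3)/2)i, -3, 3/2 - (3*sqrt(3)/2)i


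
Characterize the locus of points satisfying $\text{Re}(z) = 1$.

Re(z) = x where z = x + yi; the equation x = 1 is satisfied by all points with that x-coordinate
Locus: Vertical line x = 1


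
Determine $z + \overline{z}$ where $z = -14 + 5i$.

z + conjugate(z) = (a + bi) + (a - bi) = 2a
= 2 * (-14) = -28


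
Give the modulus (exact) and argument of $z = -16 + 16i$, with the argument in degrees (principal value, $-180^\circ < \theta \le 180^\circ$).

|z| = sqrt((-16)^2 + 16^2) = sqrt(512)
arg(z) = arctan(b/a) = arctan(16/-16) (quadrant-adjusted) = 135°


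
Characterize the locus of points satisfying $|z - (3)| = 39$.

|z - z0| = r describes a circle centered at z0 with radius r
Here z0 = 3 and r = 39
Locus: Circle centered at (3, 0) with radius 39


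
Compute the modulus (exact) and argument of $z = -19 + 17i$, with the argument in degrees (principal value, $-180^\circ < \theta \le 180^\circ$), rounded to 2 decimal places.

|z| = sqrt((-19)^2 + 17^2) = sqrt(650)
arg(z) = arctan(b/a) = arctan(17/-19) (quadrant-adjusted) = 138.18°


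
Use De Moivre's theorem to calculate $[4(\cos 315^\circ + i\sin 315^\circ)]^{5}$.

By De Moivre: z^n = r^n(cos(nθ) + i sin(nθ))
= 4^5(cos(5*315°) + i sin(5*315°))
= 1024(cos 135° + i sin 135°)
= -512*sqrt(2) + 512*sqrt(2)i


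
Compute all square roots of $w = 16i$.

|w| = 16, arg(w) = 90°
Root modulus = 16^(1/2) = 4
Root arguments: θ_k = (90° + 360°k)/2 for k = 0, 1, ..., 1
Roots: 2*sqrt(2) + 2*sqrt(2)i, -2*sqrt(2) - 2*sqrt(2)i


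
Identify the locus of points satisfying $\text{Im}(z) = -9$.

Im(z) = y where z = x + yi; the equation y = -9 is satisfied by all points with that y-coordinate
Locus: Horizontal line y = -9


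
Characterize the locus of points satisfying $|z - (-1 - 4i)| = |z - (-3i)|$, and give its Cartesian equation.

|z - z1| = |z - z2| means z is equidistant from z1 and z2,
i.e. the perpendicular bisector of the segment from (-1, -4) to (0, -3) (midpoint (-1/2, -7/2)).
With z = x + yi, square both sides:
(x - (-1))^2 + (y - (-4))^2 = (x - 0)^2 + (y - (-3))^2
The x^2 and y^2 terms cancel: 2x + 2y = 9 - 17 = -8
Simplify: x + y = -4
Locus: Perpendicular bisector of the segment from (-1, -4) to (0, -3): the line x + y = -4


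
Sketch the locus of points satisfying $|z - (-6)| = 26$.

|z - z0| = r describes a circle centered at z0 with radius r
Here z0 = -6 and r = 26
Locus: Circle centered at (-6, 0) with radius 26


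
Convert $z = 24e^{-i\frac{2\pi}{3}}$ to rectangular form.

a = r cos θ = 24 * -1/2 = -12
b = r sin θ = 24 * -sqrt(3)/2 = -12*sqrt(3)
z = -12 - 12*sqrt(3)i


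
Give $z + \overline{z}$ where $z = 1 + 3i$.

z + conjugate(z) = (a + bi) + (a - bi) = 2a
= 2 * 1 = 2


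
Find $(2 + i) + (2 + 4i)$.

(2 + 2) + (1 + 4)i = 4 + 5i


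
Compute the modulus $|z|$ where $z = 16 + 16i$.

|z| = sqrt(a^2 + b^2) = sqrt(16^2 + 16^2) = sqrt(512) = sqrt(512)


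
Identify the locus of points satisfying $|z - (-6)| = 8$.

|z - z0| = r describes a circle centered at z0 with radius r
Here z0 = -6 and r = 8
Locus: Circle centered at (-6, 0) with radius 8


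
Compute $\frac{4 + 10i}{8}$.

Divisor is real, so divide each part by 8:
= 1/2 + (5/4)i


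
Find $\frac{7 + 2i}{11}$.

Divisor is real, so divide each part by 11:
= 7/11 + (2/11)i


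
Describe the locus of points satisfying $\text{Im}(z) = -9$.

Im(z) = y where z = x + yi; the equation y = -9 is satisfied by all points with that y-coordinate
Locus: Horizontal line y = -9


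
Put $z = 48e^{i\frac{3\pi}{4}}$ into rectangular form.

a = r cos θ = 48 * -sqrt(2)/2 = -24*sqrt(2)
b = r sin θ = 48 * sqrt(2)/2 = 24*sqrt(2)
z = -24*sqrt(2) + 24*sqrt(2)i


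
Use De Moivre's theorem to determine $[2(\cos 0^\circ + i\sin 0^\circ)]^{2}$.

By De Moivre: z^n = r^n(cos(nθ) + i sin(nθ))
= 2^2(cos(2*0°) + i sin(2*0°))
= 4(cos 0° + i sin 0°)
= 4


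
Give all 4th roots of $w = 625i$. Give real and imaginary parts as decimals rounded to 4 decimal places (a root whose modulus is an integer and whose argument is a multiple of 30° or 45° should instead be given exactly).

|w| = 625, arg(w) = 90°
Root modulus = 625^(1/4) = 5
Root arguments: θ_k = (90° + 360°k)/4 for k = 0, 1, ..., 3
Compute each root as (root modulus)(cos θ_k + i sin θ_k) using full-precision intermediates, then round to 4 decimal places.
Roots: 4.6194 + 1.9134i, -1.9134 + 4.6194i, -4.6194 - 1.9134i, 1.9134 - 4.6194i


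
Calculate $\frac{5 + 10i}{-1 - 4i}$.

Multiply numerator and denominator by conjugate (-1 + 4i):
= (5 + 10i)(-1 + 4i) / ((-1)^2 + (-4)^2)
= (-45 + 10i) / 17
= -45/17 + (10/17)i


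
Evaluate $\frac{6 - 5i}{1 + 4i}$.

Multiply numerator and denominator by conjugate (1 - 4i):
= (6 - 5i)(1 - 4i) / (1^2 + 4^2)
= (-14 - 29i) / 17
= -14/17 - (29/17)i


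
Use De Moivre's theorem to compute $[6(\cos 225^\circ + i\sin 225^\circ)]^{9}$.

By De Moivre: z^n = r^n(cos(nθ) + i sin(nθ))
= 6^9(cos(9*225°) + i sin(9*225°))
= 10077696(cos 225° + i sin 225°)
= -5038848*sqrt(2) - 5038848*sqrt(2)i


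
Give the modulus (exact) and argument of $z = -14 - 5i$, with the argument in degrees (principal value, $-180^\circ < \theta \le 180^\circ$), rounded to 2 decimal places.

|z| = sqrt((-14)^2 + (-5)^2) = sqrt(221)
arg(z) = arctan(b/a) = arctan(-5/-14) (quadrant-adjusted) = -160.35°


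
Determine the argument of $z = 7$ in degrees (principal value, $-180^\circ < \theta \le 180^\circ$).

b = 0 and a > 0, so z lies on the positive real axis: θ = 0°


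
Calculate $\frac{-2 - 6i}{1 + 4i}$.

Multiply numerator and denominator by conjugate (1 - 4i):
= (-2 - 6i)(1 - 4i) / (1^2 + 4^2)
= (-26 + 2i) / 17
= -26/17 + (2/17)i


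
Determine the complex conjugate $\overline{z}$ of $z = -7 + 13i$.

If z = a + bi, then conjugate(z) = a - bi
conjugate(-7 + 13i) = -7 - 13i


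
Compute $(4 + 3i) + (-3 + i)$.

(4 + (-3)) + (3 + 1)i = 1 + 4i


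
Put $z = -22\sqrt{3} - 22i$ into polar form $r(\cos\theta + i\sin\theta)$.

r = |z| = sqrt(a^2 + b^2) = sqrt((-22*sqrt(3))^2 + (-22)^2) = sqrt(1452 + 484) = sqrt(1936) = 44
θ = arctan(b/a) = arctan(-22/-38.1051) (quadrant-adjusted) = 210°
z = 44(cos 210° + i sin 210°)


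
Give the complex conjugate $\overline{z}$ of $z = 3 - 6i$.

If z = a + bi, then conjugate(z) = a - bi
conjugate(3 - 6i) = 3 + 6i


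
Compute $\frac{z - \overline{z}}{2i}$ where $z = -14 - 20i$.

z - conjugate(z) = 2bi
(z - conjugate(z))/(2i) = 2bi/(2i) = b = -20


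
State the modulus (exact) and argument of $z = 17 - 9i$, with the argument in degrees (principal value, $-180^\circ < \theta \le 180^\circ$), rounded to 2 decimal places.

|z| = sqrt(17^2 + (-9)^2) = sqrt(370)
arg(z) = arctan(b/a) = arctan(-9/17) (quadrant-adjusted) = -27.90°


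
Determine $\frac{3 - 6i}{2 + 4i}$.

Multiply numerator and denominator by conjugate (2 - 4i):
= (3 - 6i)(2 - 4i) / (2^2 + 4^2)
= (-18 - 24i) / 20
Divide through by 2: (-9 - 12i) / 10
= -9/10 - (6/5)i


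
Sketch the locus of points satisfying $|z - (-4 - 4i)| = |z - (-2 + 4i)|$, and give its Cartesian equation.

|z - z1| = |z - z2| means z is equidistant from z1 and z2,
i.e. the perpendicular bisector of the segment from (-4, -4) to (-2, 4) (midpoint (-3, 0)).
With z = x + yi, square both sides:
(x - (-4))^2 + (y - (-4))^2 = (x - (-2))^2 + (y - 4)^2
The x^2 and y^2 terms cancel: 4x + 16y = 20 - 32 = -12
Simplify: x + 4y = -3
Locus: Perpendicular bisector of the segment from (-4, -4) to (-2, 4): the line x + 4y = -3


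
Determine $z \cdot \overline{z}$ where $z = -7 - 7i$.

z * conjugate(z) = |z|^2 = a^2 + b^2
= (-7)^2 + (-7)^2 = 98


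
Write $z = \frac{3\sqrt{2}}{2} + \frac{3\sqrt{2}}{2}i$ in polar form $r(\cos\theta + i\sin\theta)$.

r = |z| = sqrt(a^2 + b^2) = sqrt((3*sqrt(2)/2)^2 + (3*sqrt(2)/2)^2) = sqrt(9/2 + 9/2) = sqrt(9) = 3
θ = arctan(b/a) = arctan(2.1213/2.1213) (quadrant-adjusted) = 45°
z = 3(cos 45° + i sin 45°)


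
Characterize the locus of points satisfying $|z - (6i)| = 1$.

|z - z0| = r describes a circle centered at z0 with radius r
Here z0 = 6i and r = 1
Locus: Circle centered at (0, 6) with radius 1


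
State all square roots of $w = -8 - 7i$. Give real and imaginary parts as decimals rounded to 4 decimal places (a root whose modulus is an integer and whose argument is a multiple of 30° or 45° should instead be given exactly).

|w| = sqrt(113) ≈ 10.630146, arg(w) ≈ 221.185925°
Root modulus = sqrt(113)^(1/2) ≈ 3.260390
Root arguments: θ_k = (arg(w) + 360°k)/2 for k = 0, 1, ..., 1
Compute each root as (root modulus)(cos θ_k + i sin θ_k) using full-precision intermediates, then round to 4 decimal places.
Roots: -1.1468 + 3.0521i, 1.1468 - 3.0521i


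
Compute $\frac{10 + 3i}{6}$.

Divisor is real, so divide each part by 6:
= 5/3 + (1/2)i


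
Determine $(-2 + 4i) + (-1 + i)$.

(-2 + (-1)) + (4 + 1)i = -3 + 5i


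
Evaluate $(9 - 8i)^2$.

(a + bi)^2 = a^2 - b^2 + 2abi
= 9^2 - (-8)^2 + 2*9*(-8)i
= 17 - 144i


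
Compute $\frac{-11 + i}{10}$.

Divisor is real, so divide each part by 10:
= -11/10 + (1/10)i


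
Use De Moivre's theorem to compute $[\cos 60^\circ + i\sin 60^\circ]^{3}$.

By De Moivre: z^n = r^n(cos(nθ) + i sin(nθ))
= 1^3(cos(3*60°) + i sin(3*60°))
= 1(cos 180° + i sin 180°)
= -1


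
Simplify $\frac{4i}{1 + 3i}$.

Multiply numerator and denominator by conjugate (1 - 3i):
= (4i)(1 - 3i) / (1^2 + 3^2)
= (12 + 4i) / 10
Divide through by 2: (6 + 2i) / 5
= 6/5 + (2/5)i


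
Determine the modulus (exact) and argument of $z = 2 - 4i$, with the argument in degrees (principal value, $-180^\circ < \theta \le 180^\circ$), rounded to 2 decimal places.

|z| = sqrt(2^2 + (-4)^2) = sqrt(20)
arg(z) = arctan(b/a) = arctan(-4/2) (quadrant-adjusted) = -63.43°


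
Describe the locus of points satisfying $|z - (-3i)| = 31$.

|z - z0| = r describes a circle centered at z0 with radius r
Here z0 = -3i and r = 31
Locus: Circle centered at (0, -3) with radius 31


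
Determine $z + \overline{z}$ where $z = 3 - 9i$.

z + conjugate(z) = (a + bi) + (a - bi) = 2a
= 2 * 3 = 6


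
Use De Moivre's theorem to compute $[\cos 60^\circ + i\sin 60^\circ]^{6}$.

By De Moivre: z^n = r^n(cos(nθ) + i sin(nθ))
= 1^6(cos(6*60°) + i sin(6*60°))
= 1(cos 0° + i sin 0°)
= 1


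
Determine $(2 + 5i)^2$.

(a + bi)^2 = a^2 - b^2 + 2abi
= 2^2 - 5^2 + 2*2*5i
= -21 + 20i


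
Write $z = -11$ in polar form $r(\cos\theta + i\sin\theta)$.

r = |z| = sqrt(a^2 + b^2) = sqrt((-11)^2 + (0)^2) = sqrt(121 + 0) = sqrt(121) = 11
b = 0 and a < 0, so z lies on the negative real axis: θ = 180°
z = 11(cos 180° + i sin 180°)


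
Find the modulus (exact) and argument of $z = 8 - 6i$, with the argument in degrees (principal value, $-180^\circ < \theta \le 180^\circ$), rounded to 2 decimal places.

|z| = sqrt(8^2 + (-6)^2) = 10
arg(z) = arctan(b/a) = arctan(-6/8) (quadrant-adjusted) = -36.87°


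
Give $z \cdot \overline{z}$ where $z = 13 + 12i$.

z * conjugate(z) = |z|^2 = a^2 + b^2
= 13^2 + 12^2 = 313


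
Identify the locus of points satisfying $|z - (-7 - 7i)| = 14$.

|z - z0| = r describes a circle centered at z0 with radius r
Here z0 = -7 - 7i and r = 14
Locus: Circle centered at (-7, -7) with radius 14


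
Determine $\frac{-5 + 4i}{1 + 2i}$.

Multiply numerator and denominator by conjugate (1 - 2i):
= (-5 + 4i)(1 - 2i) / (1^2 + 2^2)
= (3 + 14i) / 5
= 3/5 + (14/5)i


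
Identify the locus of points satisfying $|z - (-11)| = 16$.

|z - z0| = r describes a circle centered at z0 with radius r
Here z0 = -11 and r = 16
Locus: Circle centered at (-11, 0) with radius 16


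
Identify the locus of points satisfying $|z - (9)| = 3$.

|z - z0| = r describes a circle centered at z0 with radius r
Here z0 = 9 and r = 3
Locus: Circle centered at (9, 0) with radius 3


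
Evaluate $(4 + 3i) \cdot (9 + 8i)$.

(a1*a2 - b1*b2) + (a1*b2 + b1*a2)i
= (36 - 24) + (32 + 27)i
= 12 + 59i


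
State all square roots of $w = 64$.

|w| = 64, arg(w) = 0°
Root modulus = 64^(1/2) = 8
Root arguments: θ_k = (0° + 360°k)/2 for k = 0, 1, ..., 1
Roots: 8, -8


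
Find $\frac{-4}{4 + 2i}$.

Multiply numerator and denominator by conjugate (4 - 2i):
= (-4)(4 - 2i) / (4^2 + 2^2)
= (-16 + 8i) / 20
Divide through by 4: (-4 + 2i) / 5
= -4/5 + (2/5)i


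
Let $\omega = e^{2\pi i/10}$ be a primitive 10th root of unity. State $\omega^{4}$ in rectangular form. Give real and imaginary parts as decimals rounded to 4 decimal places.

ω^4 = e^(2πi·4/10) = e^(i·4π/5)
= cos(4π/5) + i sin(4π/5)
= -0.8090 + 0.5878i


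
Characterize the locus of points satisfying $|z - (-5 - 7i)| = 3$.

|z - z0| = r describes a circle centered at z0 with radius r
Here z0 = -5 - 7i and r = 3
Locus: Circle centered at (-5, -7) with radius 3


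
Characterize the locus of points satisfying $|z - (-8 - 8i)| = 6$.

|z - z0| = r describes a circle centered at z0 with radius r
Here z0 = -8 - 8i and r = 6
Locus: Circle centered at (-8, -8) with radius 6


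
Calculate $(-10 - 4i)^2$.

(a + bi)^2 = a^2 - b^2 + 2abi
= (-10)^2 - (-4)^2 + 2*(-10)*(-4)i
= 84 + 80i


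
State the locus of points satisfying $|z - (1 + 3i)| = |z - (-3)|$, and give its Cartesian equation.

|z - z1| = |z - z2| means z is equidistant from z1 and z2,
i.e. the perpendicular bisector of the segment from (1, 3) to (-3, 0) (midpoint (-1, 3/2)).
With z = x + yi, square both sides:
(x - 1)^2 + (y - 3)^2 = (x - (-3))^2 + (y - 0)^2
The x^2 and y^2 terms cancel: -8x + (-6)y = 9 - 10 = -1
Simplify: 8x + 6y = 1
Locus: Perpendicular bisector of the segment from (1, 3) to (-3, 0): the line 8x + 6y = 1


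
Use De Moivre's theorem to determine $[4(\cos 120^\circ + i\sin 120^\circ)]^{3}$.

By De Moivre: z^n = r^n(cos(nθ) + i sin(nθ))
= 4^3(cos(3*120°) + i sin(3*120°))
= 64(cos 0° + i sin 0°)
= 64


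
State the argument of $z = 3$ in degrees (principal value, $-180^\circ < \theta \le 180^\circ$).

b = 0 and a > 0, so z lies on the positive real axis: θ = 0°


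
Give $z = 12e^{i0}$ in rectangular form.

a = r cos θ = 12 * 1 = 12
b = r sin θ = 12 * 0 = 0
z = 12


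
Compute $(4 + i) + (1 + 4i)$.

(4 + 1) + (1 + 4)i = 5 + 5i


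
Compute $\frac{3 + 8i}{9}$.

Divisor is real, so divide each part by 9:
= 1/3 + (8/9)i


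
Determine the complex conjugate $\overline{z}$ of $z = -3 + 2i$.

If z = a + bi, then conjugate(z) = a - bi
conjugate(-3 + 2i) = -3 - 2i


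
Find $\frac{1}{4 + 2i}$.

Multiply numerator and denominator by conjugate (4 - 2i):
= (1)(4 - 2i) / (4^2 + 2^2)
= (4 - 2i) / 20
Divide through by 2: (2 - i) / 10
= 1/5 - (1/10)i


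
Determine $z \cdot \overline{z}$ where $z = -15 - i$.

z * conjugate(z) = |z|^2 = a^2 + b^2
= (-15)^2 + (-1)^2 = 226


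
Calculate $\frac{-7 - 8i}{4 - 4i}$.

Multiply numerator and denominator by conjugate (4 + 4i):
= (-7 - 8i)(4 + 4i) / (4^2 + (-4)^2)
= (4 - 60i) / 32
Divide through by 4: (1 - 15i) / 8
= 1/8 - (15/8)i


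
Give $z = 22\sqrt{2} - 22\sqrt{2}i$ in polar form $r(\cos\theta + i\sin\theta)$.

r = |z| = sqrt(a^2 + b^2) = sqrt((22*sqrt(2))^2 + (-22*sqrt(2))^2) = sqrt(968 + 968) = sqrt(1936) = 44
θ = arctan(b/a) = arctan(-31.1127/31.1127) (quadrant-adjusted) = 315°
z = 44(cos 315° + i sin 315°)


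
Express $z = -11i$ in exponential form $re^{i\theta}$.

r = |z| = sqrt((0)^2 + (-11)^2) = sqrt(0 + 121) = sqrt(121) = 11
a = 0 and b < 0, so z lies on the negative imaginary axis: θ = -90° = -π/2
z = 11e^(-i*π/2)


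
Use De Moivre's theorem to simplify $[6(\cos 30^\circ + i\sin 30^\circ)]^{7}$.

By De Moivre: z^n = r^n(cos(nθ) + i sin(nθ))
= 6^7(cos(7*30°) + i sin(7*30°))
= 279936(cos 210° + i sin 210°)
= -139968*sqrt(3) - 139968i


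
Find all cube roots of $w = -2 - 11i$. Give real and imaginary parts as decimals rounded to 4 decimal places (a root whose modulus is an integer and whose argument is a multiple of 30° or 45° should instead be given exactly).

|w| = sqrt(125) ≈ 11.180340, arg(w) ≈ 259.695154°
Root modulus = sqrt(125)^(1/3) ≈ 2.236068
Root arguments: θ_k = (arg(w) + 360°k)/3 for k = 0, 1, ..., 2
Compute each root as (root modulus)(cos θ_k + i sin θ_k) using full-precision intermediates, then round to 4 decimal places.
Roots: 0.1340 + 2.2321i, -2.0000 - 1.0000i, 1.8660 - 1.2321i


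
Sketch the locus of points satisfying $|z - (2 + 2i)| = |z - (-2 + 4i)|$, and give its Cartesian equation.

|z - z1| = |z - z2| means z is equidistant from z1 and z2,
i.e. the perpendicular bisector of the segment from (2, 2) to (-2, 4) (midpoint (0, 3)).
With z = x + yi, square both sides:
(x - 2)^2 + (y - 2)^2 = (x - (-2))^2 + (y - 4)^2
The x^2 and y^2 terms cancel: -8x + 4y = 20 - 8 = 12
Simplify: 2x - y = -3
Locus: Perpendicular bisector of the segment from (2, 2) to (-2, 4): the line 2x - y = -3


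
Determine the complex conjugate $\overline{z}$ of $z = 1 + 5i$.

If z = a + bi, then conjugate(z) = a - bi
conjugate(1 + 5i) = 1 - 5i


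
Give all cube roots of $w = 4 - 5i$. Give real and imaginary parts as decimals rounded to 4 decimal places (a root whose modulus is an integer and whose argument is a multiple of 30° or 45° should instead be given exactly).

|w| = sqrt(41) ≈ 6.403124, arg(w) ≈ 308.659808°
Root modulus = sqrt(41)^(1/3) ≈ 1.856938
Root arguments: θ_k = (arg(w) + 360°k)/3 for k = 0, 1, ..., 2
Compute each root as (root modulus)(cos θ_k + i sin θ_k) using full-precision intermediates, then round to 4 decimal places.
Roots: -0.4141 + 1.8102i, -1.3606 - 1.2637i, 1.7747 - 0.5464i


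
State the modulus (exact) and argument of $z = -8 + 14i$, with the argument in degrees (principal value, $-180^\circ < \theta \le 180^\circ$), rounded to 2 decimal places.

|z| = sqrt((-8)^2 + 14^2) = sqrt(260)
arg(z) = arctan(b/a) = arctan(14/-8) (quadrant-adjusted) = 119.74°


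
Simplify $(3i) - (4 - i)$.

(0 - 4) + (3 - (-1))i = -4 + 4i


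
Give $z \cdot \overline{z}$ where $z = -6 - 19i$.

z * conjugate(z) = |z|^2 = a^2 + b^2
= (-6)^2 + (-19)^2 = 397


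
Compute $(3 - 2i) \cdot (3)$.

(a1*a2 - b1*b2) + (a1*b2 + b1*a2)i
= (9 - 0) + (0 + (-6))i
= 9 - 6i


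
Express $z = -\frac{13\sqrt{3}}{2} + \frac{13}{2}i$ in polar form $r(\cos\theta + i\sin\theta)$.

r = |z| = sqrt(a^2 + b^2) = sqrt((-13*sqrt(3)/2)^2 + (13/2)^2) = sqrt(507/4 + 169/4) = sqrt(169) = 13
θ = arctan(b/a) = arctan(6.5/-11.2583) (quadrant-adjusted) = 150°
z = 13(cos 150° + i sin 150°)


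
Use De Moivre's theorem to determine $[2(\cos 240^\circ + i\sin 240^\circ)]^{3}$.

By De Moivre: z^n = r^n(cos(nθ) + i sin(nθ))
= 2^3(cos(3*240°) + i sin(3*240°))
= 8(cos 0° + i sin 0°)
= 8


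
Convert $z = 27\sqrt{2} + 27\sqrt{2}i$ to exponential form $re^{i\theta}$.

r = |z| = sqrt((27*sqrt(2))^2 + (27*sqrt(2))^2) = sqrt(1458 + 1458) = sqrt(2916) = 54
θ = arctan(b/a) = arctan(38.1838/38.1838) (quadrant-adjusted) = 45° = π/4
z = 54e^(i*π/4)


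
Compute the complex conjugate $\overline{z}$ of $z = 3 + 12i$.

If z = a + bi, then conjugate(z) = a - bi
conjugate(3 + 12i) = 3 - 12i


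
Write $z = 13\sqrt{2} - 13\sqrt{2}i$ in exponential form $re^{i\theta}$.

r = |z| = sqrt((13*sqrt(2))^2 + (-13*sqrt(2))^2) = sqrt(338 + 338) = sqrt(676) = 26
θ = arctan(b/a) = arctan(-18.3848/18.3848) (quadrant-adjusted) = -45° = -π/4
z = 26e^(-i*π/4)


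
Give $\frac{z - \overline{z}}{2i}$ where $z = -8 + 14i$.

z - conjugate(z) = 2bi
(z - conjugate(z))/(2i) = 2bi/(2i) = b = 14


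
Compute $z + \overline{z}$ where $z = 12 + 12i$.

z + conjugate(z) = (a + bi) + (a - bi) = 2a
= 2 * 12 = 24


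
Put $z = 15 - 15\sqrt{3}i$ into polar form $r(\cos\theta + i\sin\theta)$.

r = |z| = sqrt(a^2 + b^2) = sqrt((15)^2 + (-15*sqrt(3))^2) = sqrt(225 + 675) = sqrt(900) = 30
θ = arctan(b/a) = arctan(-25.9808/15) (quadrant-adjusted) = 300°
z = 30(cos 300° + i sin 300°)


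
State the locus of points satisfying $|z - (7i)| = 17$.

|z - z0| = r describes a circle centered at z0 with radius r
Here z0 = 7i and r = 17
Locus: Circle centered at (0, 7) with radius 17


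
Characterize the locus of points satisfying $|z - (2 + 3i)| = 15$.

|z - z0| = r describes a circle centered at z0 with radius r
Here z0 = 2 + 3i and r = 15
Locus: Circle centered at (2, 3) with radius 15


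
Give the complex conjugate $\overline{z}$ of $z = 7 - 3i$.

If z = a + bi, then conjugate(z) = a - bi
conjugate(7 - 3i) = 7 + 3i


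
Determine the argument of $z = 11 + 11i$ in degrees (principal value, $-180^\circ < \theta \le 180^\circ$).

θ = arctan(b/a) = arctan(11/11) (quadrant-adjusted) = 45°


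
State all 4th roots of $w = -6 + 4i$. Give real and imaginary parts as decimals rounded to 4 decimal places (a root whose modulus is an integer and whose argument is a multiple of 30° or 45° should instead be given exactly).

|w| = sqrt(52) ≈ 7.211103, arg(w) ≈ 146.309932°
Root modulus = sqrt(52)^(1/4) ≈ 1.638704
Root arguments: θ_k = (arg(w) + 360°k)/4 for k = 0, 1, ..., 3
Compute each root as (root modulus)(cos θ_k + i sin θ_k) using full-precision intermediates, then round to 4 decimal places.
Roots: 1.3160 + 0.9765i, -0.9765 + 1.3160i, -1.3160 - 0.9765i, 0.9765 - 1.3160i


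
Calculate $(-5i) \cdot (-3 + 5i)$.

(a1*a2 - b1*b2) + (a1*b2 + b1*a2)i
= (0 - (-25)) + (0 + 15)i
= 25 + 15i


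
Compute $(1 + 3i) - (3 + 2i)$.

(1 - 3) + (3 - 2)i = -2 + i


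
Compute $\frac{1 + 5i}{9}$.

Divisor is real, so divide each part by 9:
= 1/9 + (5/9)i


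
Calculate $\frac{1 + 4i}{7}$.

Divisor is real, so divide each part by 7:
= 1/7 + (4/7)i


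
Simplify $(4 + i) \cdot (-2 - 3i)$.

(a1*a2 - b1*b2) + (a1*b2 + b1*a2)i
= (-8 - (-3)) + (-12 + (-2))i
= -5 - 14i


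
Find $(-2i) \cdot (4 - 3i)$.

(a1*a2 - b1*b2) + (a1*b2 + b1*a2)i
= (0 - 6) + (0 + (-8))i
= -6 - 8i


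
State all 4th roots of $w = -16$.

|w| = 16, arg(w) = 180°
Root modulus = 16^(1/4) = 2
Root arguments: θ_k = (180° + 360°k)/4 for k = 0, 1, ..., 3
Roots: sqrt(2) + sqrt(2)i, -sqrt(2) + sqrt(2)i, -sqrt(2) - sqrt(2)i, sqrt(2) - sqrt(2)i


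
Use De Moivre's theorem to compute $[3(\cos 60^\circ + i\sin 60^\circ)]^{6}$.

By De Moivre: z^n = r^n(cos(nθ) + i sin(nθ))
= 3^6(cos(6*60°) + i sin(6*60°))
= 729(cos 0° + i sin 0°)
= 729


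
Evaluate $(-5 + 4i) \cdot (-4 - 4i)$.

(a1*a2 - b1*b2) + (a1*b2 + b1*a2)i
= (20 - (-16)) + (20 + (-16))i
= 36 + 4i


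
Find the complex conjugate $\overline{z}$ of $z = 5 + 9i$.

If z = a + bi, then conjugate(z) = a - bi
conjugate(5 + 9i) = 5 - 9i


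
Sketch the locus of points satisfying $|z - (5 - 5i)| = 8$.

|z - z0| = r describes a circle centered at z0 with radius r
Here z0 = 5 - 5i and r = 8
Locus: Circle centered at (5, -5) with radius 8


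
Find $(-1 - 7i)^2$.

(a + bi)^2 = a^2 - b^2 + 2abi
= (-1)^2 - (-7)^2 + 2*(-1)*(-7)i
= -48 + 14i


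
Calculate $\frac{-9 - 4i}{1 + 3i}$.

Multiply numerator and denominator by conjugate (1 - 3i):
= (-9 - 4i)(1 - 3i) / (1^2 + 3^2)
= (-21 + 23i) / 10
= -21/10 + (23/10)i


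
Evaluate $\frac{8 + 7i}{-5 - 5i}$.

Multiply numerator and denominator by conjugate (-5 + 5i):
= (8 + 7i)(-5 + 5i) / ((-5)^2 + (-5)^2)
= (-75 + 5i) / 50
Divide through by 5: (-15 + i) / 10
= -3/2 + (1/10)i


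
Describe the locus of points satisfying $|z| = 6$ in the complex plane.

|z| = 6 means sqrt(x^2 + y^2) = 6
This is a circle of radius 6 centered at the origin


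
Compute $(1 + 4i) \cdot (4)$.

(a1*a2 - b1*b2) + (a1*b2 + b1*a2)i
= (4 - 0) + (0 + 16)i
= 4 + 16i


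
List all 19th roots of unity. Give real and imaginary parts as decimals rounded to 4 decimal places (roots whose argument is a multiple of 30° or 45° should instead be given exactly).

ω_k = e^(2πik/19) = cos(2πk/19) + i sin(2πk/19) for k = 0, 1, ..., 18
Roots: 1, 0.9458 + 0.3247i, 0.7891 + 0.6142i, 0.5469 + 0.8372i, 0.2455 + 0.9694i, -0.0826 + 0.9966i, -0.4017 + 0.9158i, -0.6773 + 0.7357i, -0.8795 + 0.4759i, -0.9864 + 0.1646i, -0.9864 - 0.1646i, -0.8795 - 0.4759i, -0.6773 - 0.7357i, -0.4017 - 0.9158i, -0.0826 - 0.9966i, 0.2455 - 0.9694i, 0.5469 - 0.8372i, 0.7891 - 0.6142i, 0.9458 - 0.3247i


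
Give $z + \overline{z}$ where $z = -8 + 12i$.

z + conjugate(z) = (a + bi) + (a - bi) = 2a
= 2 * (-8) = -16


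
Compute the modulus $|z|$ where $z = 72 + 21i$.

|z| = sqrt(a^2 + b^2) = sqrt(72^2 + 21^2) = sqrt(5625) = 75


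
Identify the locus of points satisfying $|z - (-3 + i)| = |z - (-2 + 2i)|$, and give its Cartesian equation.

|z - z1| = |z - z2| means z is equidistant from z1 and z2,
i.e. the perpendicular bisector of the segment from (-3, 1) to (-2, 2) (midpoint (-5/2, 3/2)).
With z = x + yi, square both sides:
(x - (-3))^2 + (y - 1)^2 = (x - (-2))^2 + (y - 2)^2
The x^2 and y^2 terms cancel: 2x + 2y = 8 - 10 = -2
Simplify: x + y = -1
Locus: Perpendicular bisector of the segment from (-3, 1) to (-2, 2): the line x + y = -1


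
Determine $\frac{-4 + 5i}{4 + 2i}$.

Multiply numerator and denominator by conjugate (4 - 2i):
= (-4 + 5i)(4 - 2i) / (4^2 + 2^2)
= (-6 + 28i) / 20
Divide through by 2: (-3 + 14i) / 10
= -3/10 + (7/5)i


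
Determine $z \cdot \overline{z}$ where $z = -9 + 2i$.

z * conjugate(z) = |z|^2 = a^2 + b^2
= (-9)^2 + 2^2 = 85


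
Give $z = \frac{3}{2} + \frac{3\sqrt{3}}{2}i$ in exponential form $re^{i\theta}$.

r = |z| = sqrt((3/2)^2 + (3*sqrt(3)/2)^2) = sqrt(9/4 + 27/4) = sqrt(9) = 3
θ = arctan(b/a) = arctan(2.5981/1.5) (quadrant-adjusted) = 60° = π/3
z = 3e^(i*π/3)


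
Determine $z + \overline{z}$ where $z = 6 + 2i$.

z + conjugate(z) = (a + bi) + (a - bi) = 2a
= 2 * 6 = 12


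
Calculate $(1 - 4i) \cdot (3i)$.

(a1*a2 - b1*b2) + (a1*b2 + b1*a2)i
= (0 - (-12)) + (3 + 0)i
= 12 + 3i


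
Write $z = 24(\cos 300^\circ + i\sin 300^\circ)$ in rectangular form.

a = r cos θ = 24 * 1/2 = 12
b = r sin θ = 24 * -sqrt(3)/2 = -12*sqrt(3)
z = 12 - 12*sqrt(3)i


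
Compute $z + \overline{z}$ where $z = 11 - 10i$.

z + conjugate(z) = (a + bi) + (a - bi) = 2a
= 2 * 11 = 22


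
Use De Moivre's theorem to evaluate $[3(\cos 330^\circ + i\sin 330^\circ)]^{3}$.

By De Moivre: z^n = r^n(cos(nθ) + i sin(nθ))
= 3^3(cos(3*330°) + i sin(3*330°))
= 27(cos 270° + i sin 270°)
= -27i


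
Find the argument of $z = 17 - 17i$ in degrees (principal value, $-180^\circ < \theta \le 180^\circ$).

θ = arctan(b/a) = arctan(-17/17) (quadrant-adjusted) = -45°


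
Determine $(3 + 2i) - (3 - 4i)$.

(3 - 3) + (2 - (-4))i = 6i


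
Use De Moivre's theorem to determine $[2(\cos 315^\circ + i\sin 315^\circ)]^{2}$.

By De Moivre: z^n = r^n(cos(nθ) + i sin(nθ))
= 2^2(cos(2*315°) + i sin(2*315°))
= 4(cos 270° + i sin 270°)
= -4i


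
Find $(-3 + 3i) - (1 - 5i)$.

(-3 - 1) + (3 - (-5))i = -4 + 8i


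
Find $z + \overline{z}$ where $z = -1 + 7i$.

z + conjugate(z) = (a + bi) + (a - bi) = 2a
= 2 * (-1) = -2


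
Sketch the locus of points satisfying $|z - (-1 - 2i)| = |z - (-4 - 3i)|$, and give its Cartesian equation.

|z - z1| = |z - z2| means z is equidistant from z1 and z2,
i.e. the perpendicular bisector of the segment from (-1, -2) to (-4, -3) (midpoint (-5/2, -5/2)).
With z = x + yi, square both sides:
(x - (-1))^2 + (y - (-2))^2 = (x - (-4))^2 + (y - (-3))^2
The x^2 and y^2 terms cancel: -6x + (-2)y = 25 - 5 = 20
Simplify: 3x + y = -10
Locus: Perpendicular bisector of the segment from (-1, -2) to (-4, -3): the line 3x + y = -10


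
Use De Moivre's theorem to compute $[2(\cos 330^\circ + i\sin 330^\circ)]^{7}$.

By De Moivre: z^n = r^n(cos(nθ) + i sin(nθ))
= 2^7(cos(7*330°) + i sin(7*330°))
= 128(cos 150° + i sin 150°)
= -64*sqrt(3) + 64i


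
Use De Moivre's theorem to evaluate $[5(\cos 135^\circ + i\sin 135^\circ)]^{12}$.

By De Moivre: z^n = r^n(cos(nθ) + i sin(nθ))
= 5^12(cos(12*135°) + i sin(12*135°))
= 244140625(cos 180° + i sin 180°)
= -244140625


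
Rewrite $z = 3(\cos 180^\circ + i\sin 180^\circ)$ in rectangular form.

a = r cos θ = 3 * -1 = -3
b = r sin θ = 3 * 0 = 0
z = -3


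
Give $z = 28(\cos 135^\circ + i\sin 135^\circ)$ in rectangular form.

a = r cos θ = 28 * -sqrt(2)/2 = -14*sqrt(2)
b = r sin θ = 28 * sqrt(2)/2 = 14*sqrt(2)
z = -14*sqrt(2) + 14*sqrt(2)i


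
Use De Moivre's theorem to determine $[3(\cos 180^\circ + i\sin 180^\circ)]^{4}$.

By De Moivre: z^n = r^n(cos(nθ) + i sin(nθ))
= 3^4(cos(4*180°) + i sin(4*180°))
= 81(cos 0° + i sin 0°)
= 81


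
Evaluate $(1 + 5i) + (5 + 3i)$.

(1 + 5) + (5 + 3)i = 6 + 8i


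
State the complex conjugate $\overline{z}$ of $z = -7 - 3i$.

If z = a + bi, then conjugate(z) = a - bi
conjugate(-7 - 3i) = -7 + 3i


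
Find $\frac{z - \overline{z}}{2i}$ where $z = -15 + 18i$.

z - conjugate(z) = 2bi
(z - conjugate(z))/(2i) = 2bi/(2i) = b = 18


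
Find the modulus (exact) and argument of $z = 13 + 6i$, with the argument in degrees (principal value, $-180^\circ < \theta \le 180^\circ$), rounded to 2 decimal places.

|z| = sqrt(13^2 + 6^2) = sqrt(205)
arg(z) = arctan(b/a) = arctan(6/13) (quadrant-adjusted) = 24.78°


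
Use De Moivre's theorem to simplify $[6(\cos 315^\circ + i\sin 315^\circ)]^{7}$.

By De Moivre: z^n = r^n(cos(nθ) + i sin(nθ))
= 6^7(cos(7*315°) + i sin(7*315°))
= 279936(cos 45° + i sin 45°)
= 139968*sqrt(2) + 139968*sqrt(2)i


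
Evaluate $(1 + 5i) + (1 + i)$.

(1 + 1) + (5 + 1)i = 2 + 6i


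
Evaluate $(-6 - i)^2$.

(a + bi)^2 = a^2 - b^2 + 2abi
= (-6)^2 - (-1)^2 + 2*(-6)*(-1)i
= 35 + 12i


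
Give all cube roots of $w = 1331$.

|w| = 1331, arg(w) = 0°
Root modulus = 1331^(1/3) = 11
Root arguments: θ_k = (0° + 360°k)/3 for k = 0, 1, ..., 2
Roots: 11, -11/2 + (11*sqrt(3)/2)i, -11/2 - (11*sqrt(3)/2)i


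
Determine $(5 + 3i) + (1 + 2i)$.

(5 + 1) + (3 + 2)i = 6 + 5i


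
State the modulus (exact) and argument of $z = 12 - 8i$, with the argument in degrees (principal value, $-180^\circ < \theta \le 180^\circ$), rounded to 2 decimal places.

|z| = sqrt(12^2 + (-8)^2) = sqrt(208)
arg(z) = arctan(b/a) = arctan(-8/12) (quadrant-adjusted) = -33.69°


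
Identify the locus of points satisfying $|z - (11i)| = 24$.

|z - z0| = r describes a circle centered at z0 with radius r
Here z0 = 11i and r = 24
Locus: Circle centered at (0, 11) with radius 24


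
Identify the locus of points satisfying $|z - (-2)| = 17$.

|z - z0| = r describes a circle centered at z0 with radius r
Here z0 = -2 and r = 17
Locus: Circle centered at (-2, 0) with radius 17


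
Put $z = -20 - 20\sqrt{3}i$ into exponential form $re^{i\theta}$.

r = |z| = sqrt((-20)^2 + (-20*sqrt(3))^2) = sqrt(400 + 1200) = sqrt(1600) = 40
θ = arctan(b/a) = arctan(-34.641/-20) (quadrant-adjusted) = 240° = 4π/3
z = 40e^(i*4π/3)


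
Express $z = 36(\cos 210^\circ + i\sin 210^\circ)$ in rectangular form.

a = r cos θ = 36 * -sqrt(3)/2 = -18*sqrt(3)
b = r sin θ = 36 * -1/2 = -18
z = -18*sqrt(3) - 18i


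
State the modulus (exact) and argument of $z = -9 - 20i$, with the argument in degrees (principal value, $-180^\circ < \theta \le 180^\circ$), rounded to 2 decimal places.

|z| = sqrt((-9)^2 + (-20)^2) = sqrt(481)
arg(z) = arctan(b/a) = arctan(-20/-9) (quadrant-adjusted) = -114.23°


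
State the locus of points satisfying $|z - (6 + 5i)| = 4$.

|z - z0| = r describes a circle centered at z0 with radius r
Here z0 = 6 + 5i and r = 4
Locus: Circle centered at (6, 5) with radius 4


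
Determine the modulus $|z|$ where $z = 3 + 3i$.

|z| = sqrt(a^2 + b^2) = sqrt(3^2 + 3^2) = sqrt(18) = sqrt(18)


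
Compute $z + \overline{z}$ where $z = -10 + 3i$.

z + conjugate(z) = (a + bi) + (a - bi) = 2a
= 2 * (-10) = -20


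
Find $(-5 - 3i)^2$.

(a + bi)^2 = a^2 - b^2 + 2abi
= (-5)^2 - (-3)^2 + 2*(-5)*(-3)i
= 16 + 30i


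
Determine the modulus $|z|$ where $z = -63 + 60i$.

|z| = sqrt(a^2 + b^2) = sqrt((-63)^2 + 60^2) = sqrt(7569) = 87


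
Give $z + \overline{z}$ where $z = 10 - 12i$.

z + conjugate(z) = (a + bi) + (a - bi) = 2a
= 2 * 10 = 20


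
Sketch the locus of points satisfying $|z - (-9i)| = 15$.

|z - z0| = r describes a circle centered at z0 with radius r
Here z0 = -9i and r = 15
Locus: Circle centered at (0, -9) with radius 15


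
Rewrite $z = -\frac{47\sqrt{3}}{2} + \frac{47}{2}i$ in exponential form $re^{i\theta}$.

r = |z| = sqrt((-47*sqrt(3)/2)^2 + (47/2)^2) = sqrt(6627/4 + 2209/4) = sqrt(2209) = 47
θ = arctan(b/a) = arctan(23.5/-40.7032) (quadrant-adjusted) = 150° = 5π/6
z = 47e^(i*5π/6)


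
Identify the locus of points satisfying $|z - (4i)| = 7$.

|z - z0| = r describes a circle centered at z0 with radius r
Here z0 = 4i and r = 7
Locus: Circle centered at (0, 4) with radius 7


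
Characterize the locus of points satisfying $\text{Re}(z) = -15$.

Re(z) = x where z = x + yi; the equation x = -15 is satisfied by all points with that x-coordinate
Locus: Vertical line x = -15


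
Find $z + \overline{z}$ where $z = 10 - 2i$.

z + conjugate(z) = (a + bi) + (a - bi) = 2a
= 2 * 10 = 20


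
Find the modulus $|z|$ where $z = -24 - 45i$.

|z| = sqrt(a^2 + b^2) = sqrt((-24)^2 + (-45)^2) = sqrt(2601) = 51


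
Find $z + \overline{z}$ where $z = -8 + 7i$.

z + conjugate(z) = (a + bi) + (a - bi) = 2a
= 2 * (-8) = -16


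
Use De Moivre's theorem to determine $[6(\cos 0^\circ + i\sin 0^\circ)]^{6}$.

By De Moivre: z^n = r^n(cos(nθ) + i sin(nθ))
= 6^6(cos(6*0°) + i sin(6*0°))
= 46656(cos 0° + i sin 0°)
= 46656


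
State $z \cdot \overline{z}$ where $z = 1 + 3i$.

z * conjugate(z) = |z|^2 = a^2 + b^2
= 1^2 + 3^2 = 10


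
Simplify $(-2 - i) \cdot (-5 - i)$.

(a1*a2 - b1*b2) + (a1*b2 + b1*a2)i
= (10 - 1) + (2 + 5)i
= 9 + 7i


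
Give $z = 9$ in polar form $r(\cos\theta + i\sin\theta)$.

r = |z| = sqrt(a^2 + b^2) = sqrt((9)^2 + (0)^2) = sqrt(81 + 0) = sqrt(81) = 9
b = 0 and a > 0, so z lies on the positive real axis: θ = 0°
z = 9(cos 0° + i sin 0°)


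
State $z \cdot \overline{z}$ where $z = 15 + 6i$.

z * conjugate(z) = |z|^2 = a^2 + b^2
= 15^2 + 6^2 = 261


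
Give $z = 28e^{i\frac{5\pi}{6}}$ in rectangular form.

a = r cos θ = 28 * -sqrt(3)/2 = -14*sqrt(3)
b = r sin θ = 28 * 1/2 = 14
z = -14*sqrt(3) + 14i


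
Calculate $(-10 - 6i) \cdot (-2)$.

(a1*a2 - b1*b2) + (a1*b2 + b1*a2)i
= (20 - 0) + (0 + 12)i
= 20 + 12i


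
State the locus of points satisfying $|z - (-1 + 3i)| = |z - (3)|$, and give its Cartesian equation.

|z - z1| = |z - z2| means z is equidistant from z1 and z2,
i.e. the perpendicular bisector of the segment from (-1, 3) to (3, 0) (midpoint (1, 3/2)).
With z = x + yi, square both sides:
(x - (-1))^2 + (y - 3)^2 = (x - 3)^2 + (y - 0)^2
The x^2 and y^2 terms cancel: 8x + (-6)y = 9 - 10 = -1
Simplify: 8x - 6y = -1
Locus: Perpendicular bisector of the segment from (-1, 3) to (3, 0): the line 8x - 6y = -1


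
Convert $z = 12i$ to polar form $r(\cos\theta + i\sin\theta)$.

r = |z| = sqrt(a^2 + b^2) = sqrt((0)^2 + (12)^2) = sqrt(0 + 144) = sqrt(144) = 12
a = 0 and b > 0, so z lies on the positive imaginary axis: θ = 90°
z = 12(cos 90° + i sin 90°)
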